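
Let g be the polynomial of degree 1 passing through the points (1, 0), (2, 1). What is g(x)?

g(x) = x - 1

Using the Lagrange interpolation formula with nodes 1, 2:
  L_0(x) = (x - 2) / -1
  L_1(x) = (x - 1) / 1
Then g(x) = 0·L_0(x) + 1·L_1(x).
Expanding and collecting terms gives g(x) = x - 1.
Check: g(1) = 0. ✓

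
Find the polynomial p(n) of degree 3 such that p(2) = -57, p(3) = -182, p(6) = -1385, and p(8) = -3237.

p(n) = -6n^3 - 3n^2 + 4n - 5

Write p(n) = an^3 + bn^2 + cn + d. Substituting each data point gives a linear system:
  8a + 4b + 2c + d = -57
  27a + 9b + 3c + d = -182
  216a + 36b + 6c + d = -1385
  512a + 64b + 8c + d = -3237
Solving the system yields a = -6, b = -3, c = 4, d = -5.
So p(n) = -6n³ - 3n² + 4n - 5.
Check: p(6) = -1385. ✓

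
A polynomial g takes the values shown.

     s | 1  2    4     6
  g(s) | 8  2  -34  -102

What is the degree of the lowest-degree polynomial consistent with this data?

Divided differences on the nodes 1, 2, 4, 6:
  order 0: 8  2  -34  -102
  order 1: -6  -18  -34
  order 2: -4  -4
  order 3: 0
The order-2 divided differences are all -4 (nonzero) and every higher order vanishes, so the data lies on a polynomial of degree exactly 2.

2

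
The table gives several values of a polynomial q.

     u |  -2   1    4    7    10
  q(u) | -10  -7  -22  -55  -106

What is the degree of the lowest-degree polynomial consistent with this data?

2

Forward differences of the values at u = -2, 1, 4, 7, 10:
  q  : -10  -7  -22  -55  -106
  Δ  : 3  -15  -33  -51
  Δ^2: -18  -18  -18
  Δ^3: 0  0
  Δ^4: 0
The second differences are constant (-18) and nonzero, while all higher differences vanish, so the minimal degree is 2.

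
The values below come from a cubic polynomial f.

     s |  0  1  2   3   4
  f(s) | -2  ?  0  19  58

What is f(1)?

-5

The 4 known points determine the degree-3 polynomial uniquely.
Write f(s) = as^3 + bs^2 + cs + d. Substituting each data point gives a linear system:
  d = -2
  8a + 4b + 2c + d = 0
  27a + 9b + 3c + d = 19
  64a + 16b + 4c + d = 58
Solving the system yields a = 1, b = 1, c = -5, d = -2.
So f(s) = s³ + s² - 5s - 2.
Then f(1) = -5.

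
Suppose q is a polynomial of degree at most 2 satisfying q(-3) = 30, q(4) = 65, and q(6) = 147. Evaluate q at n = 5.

Write q(n) = an^2 + bn + c. Substituting each data point gives a linear system:
  9a - 3b + c = 30
  16a + 4b + c = 65
  36a + 6b + c = 147
Solving the system yields a = 4, b = 1, c = -3.
So q(n) = 4n² + n - 3.
Then q(5) = 102.

102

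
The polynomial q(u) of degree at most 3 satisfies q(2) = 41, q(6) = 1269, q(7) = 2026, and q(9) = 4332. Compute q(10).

5953

Write q(u) = au^3 + bu^2 + cu + d. Substituting each data point gives a linear system:
  8a + 4b + 2c + d = 41
  216a + 36b + 6c + d = 1269
  343a + 49b + 7c + d = 2026
  729a + 81b + 9c + d = 4332
Solving the system yields a = 6, b = 0, c = -5, d = 3.
So q(u) = 6u^3 - 5u + 3.
Then q(10) = 5953.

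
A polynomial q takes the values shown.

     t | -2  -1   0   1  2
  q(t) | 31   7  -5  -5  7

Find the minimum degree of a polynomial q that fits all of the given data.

2

Forward differences of the values at t = -2, -1, 0, 1, 2:
  q  : 31  7  -5  -5  7
  Δ  : -24  -12  0  12
  Δ^2: 12  12  12
  Δ^3: 0  0
  Δ^4: 0
The second differences are constant (12) and nonzero, while all higher differences vanish, so the minimal degree is 2.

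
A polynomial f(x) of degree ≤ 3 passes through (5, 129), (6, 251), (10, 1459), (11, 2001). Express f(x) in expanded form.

f(x) = 2x^3 - 6x^2 + 6x - 1

Using the Lagrange interpolation formula with nodes 5, 6, 10, 11:
  L_0(x) = (x - 6)(x - 10)(x - 11) / -30
  L_1(x) = (x - 5)(x - 10)(x - 11) / 20
  L_2(x) = (x - 5)(x - 6)(x - 11) / -20
  L_3(x) = (x - 5)(x - 6)(x - 10) / 30
Then f(x) = 129·L_0(x) + 251·L_1(x) + 1459·L_2(x) + 2001·L_3(x).
Expanding and collecting terms gives f(x) = 2x^3 - 6x^2 + 6x - 1.
Check: f(5) = 129. ✓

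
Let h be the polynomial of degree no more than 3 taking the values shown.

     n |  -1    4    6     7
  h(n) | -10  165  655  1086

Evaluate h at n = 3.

58

Write h(n) = an^3 + bn^2 + cn + d. Substituting each data point gives a linear system:
  -a + b - c + d = -10
  64a + 16b + 4c + d = 165
  216a + 36b + 6c + d = 655
  343a + 49b + 7c + d = 1086
Solving the system yields a = 4, b = -6, c = 1, d = 1.
So h(n) = 4n³ - 6n² + n + 1.
Then h(3) = 58.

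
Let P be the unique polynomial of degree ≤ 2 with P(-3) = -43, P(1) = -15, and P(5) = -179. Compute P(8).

Write P(x) = ax^2 + bx + c. Substituting each data point gives a linear system:
  9a - 3b + c = -43
  a + b + c = -15
  25a + 5b + c = -179
Solving the system yields a = -6, b = -5, c = -4.
So P(x) = -6x^2 - 5x - 4.
Then P(8) = -428.

-428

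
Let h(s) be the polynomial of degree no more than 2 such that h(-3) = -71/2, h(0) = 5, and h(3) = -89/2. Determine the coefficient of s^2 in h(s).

Write h(s) = as^2 + bs + c. Substituting each data point gives a linear system:
  9a - 3b + c = -71/2
  c = 5
  9a + 3b + c = -89/2
Solving the system yields a = -5, b = -3/2, c = 5.
So h(s) = -5s^2 - (3/2)s + 5.
The leading coefficient is -5.

-5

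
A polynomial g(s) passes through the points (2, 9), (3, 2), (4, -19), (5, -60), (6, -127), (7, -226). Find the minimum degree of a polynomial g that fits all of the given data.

3

Forward differences of the values at s = 2, 3, 4, 5, 6, 7:
  g  : 9  2  -19  -60  -127  -226
  Δ  : -7  -21  -41  -67  -99
  Δ^2: -14  -20  -26  -32
  Δ^3: -6  -6  -6
  Δ^4: 0  0
  Δ^5: 0
The third differences are constant (-6) and nonzero, while all higher differences vanish, so the minimal degree is 3.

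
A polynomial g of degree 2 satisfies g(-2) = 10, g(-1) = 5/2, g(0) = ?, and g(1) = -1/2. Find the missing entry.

-1

On equispaced nodes a degree-2 polynomial has vanishing third forward difference, so
  - g(-2) + 3·g(-1) - 3·g(0) + g(1) = 0.
Substituting the known values and solving for g(0):
  -3·g(0) = 3
  g(0) = -1.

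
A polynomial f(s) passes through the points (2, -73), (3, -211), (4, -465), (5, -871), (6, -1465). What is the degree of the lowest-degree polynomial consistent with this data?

3

Forward differences of the values at s = 2, 3, 4, 5, 6:
  f  : -73  -211  -465  -871  -1465
  Δ  : -138  -254  -406  -594
  Δ^2: -116  -152  -188
  Δ^3: -36  -36
  Δ^4: 0
The third differences are constant (-36) and nonzero, while all higher differences vanish, so the minimal degree is 3.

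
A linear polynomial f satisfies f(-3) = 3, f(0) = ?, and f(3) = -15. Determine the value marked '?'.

-6

On equispaced nodes a degree-1 polynomial has vanishing second forward difference, so
  f(-3) - 2·f(0) + f(3) = 0.
Substituting the known values and solving for f(0):
  -2·f(0) = 12
  f(0) = -6.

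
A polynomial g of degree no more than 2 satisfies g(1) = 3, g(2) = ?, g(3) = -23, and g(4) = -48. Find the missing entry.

The 3 known points determine the degree-2 polynomial uniquely.
Write g(t) = at^2 + bt + c. Substituting each data point gives a linear system:
  a + b + c = 3
  9a + 3b + c = -23
  16a + 4b + c = -48
Solving the system yields a = -4, b = 3, c = 4.
So g(t) = -4t² + 3t + 4.
Then g(2) = -6.

-6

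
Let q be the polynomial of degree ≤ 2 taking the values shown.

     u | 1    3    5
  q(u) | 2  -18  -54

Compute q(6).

-78

Using the Lagrange interpolation formula with nodes 1, 3, 5:
  L_0(u) = (u - 3)(u - 5) / 8
  L_1(u) = (u - 1)(u - 5) / -4
  L_2(u) = (u - 1)(u - 3) / 8
Then q(u) = 2·L_0(u) - 18·L_1(u) - 54·L_2(u).
Expanding and collecting terms gives q(u) = -2u^2 - 2u + 6.
Evaluating at u = 6: q(6) = -78.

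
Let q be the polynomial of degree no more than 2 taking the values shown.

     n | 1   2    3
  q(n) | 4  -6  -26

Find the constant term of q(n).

4

Write q(n) = an^2 + bn + c. Substituting each data point gives a linear system:
  a + b + c = 4
  4a + 2b + c = -6
  9a + 3b + c = -26
Solving the system yields a = -5, b = 5, c = 4.
So q(n) = -5n^2 + 5n + 4.
The constant term is 4.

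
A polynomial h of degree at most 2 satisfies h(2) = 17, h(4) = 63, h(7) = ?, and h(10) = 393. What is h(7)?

The 3 known points determine the degree-2 polynomial uniquely.
Write h(u) = au^2 + bu + c. Substituting each data point gives a linear system:
  4a + 2b + c = 17
  16a + 4b + c = 63
  100a + 10b + c = 393
Solving the system yields a = 4, b = -1, c = 3.
So h(u) = 4u^2 - u + 3.
Then h(7) = 192.

192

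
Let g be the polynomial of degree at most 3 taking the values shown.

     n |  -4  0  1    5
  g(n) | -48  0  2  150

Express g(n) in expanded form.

g(n) = n^3 + n^2

Using the Lagrange interpolation formula with nodes -4, 0, 1, 5:
  L_0(n) = n(n - 1)(n - 5) / -180
  L_1(n) = (n + 4)(n - 1)(n - 5) / 20
  L_2(n) = (n + 4)n(n - 5) / -20
  L_3(n) = (n + 4)n(n - 1) / 180
Then g(n) = -48·L_0(n) + 0·L_1(n) + 2·L_2(n) + 150·L_3(n).
Expanding and collecting terms gives g(n) = n^3 + n^2.
Check: g(0) = 0. ✓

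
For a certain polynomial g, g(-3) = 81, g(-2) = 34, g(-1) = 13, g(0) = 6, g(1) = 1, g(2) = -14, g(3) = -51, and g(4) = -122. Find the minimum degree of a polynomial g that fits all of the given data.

Forward differences of the values at u = -3, -2, -1, 0, 1, 2, 3, 4:
  g  : 81  34  13  6  1  -14  -51  -122
  Δ  : -47  -21  -7  -5  -15  -37  -71
  Δ^2: 26  14  2  -10  -22  -34
  Δ^3: -12  -12  -12  -12  -12
  Δ^4: 0  0  0  0
  Δ^5: 0  0  0
  Δ^6: 0  0
  Δ^7: 0
The third differences are constant (-12) and nonzero, while all higher differences vanish, so the minimal degree is 3.

3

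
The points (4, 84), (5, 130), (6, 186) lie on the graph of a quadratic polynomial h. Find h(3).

Write h(s) = as^2 + bs + c. Substituting each data point gives a linear system:
  16a + 4b + c = 84
  25a + 5b + c = 130
  36a + 6b + c = 186
Solving the system yields a = 5, b = 1, c = 0.
So h(s) = 5s² + s.
Then h(3) = 48.

48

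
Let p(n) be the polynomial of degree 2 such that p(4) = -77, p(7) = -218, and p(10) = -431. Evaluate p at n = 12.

Forward differences of the values at n = 4, 7, 10:
  p  : -77  -218  -431
  Δ  : -141  -213
  Δ^2: -72
The second differences are constant, confirming degree 2.
Interpolating (Newton forward form) and evaluating at n = 12 gives p(12) = -613.

-613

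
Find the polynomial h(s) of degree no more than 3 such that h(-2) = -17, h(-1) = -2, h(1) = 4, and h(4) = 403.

h(s) = 5s^3 + 6s^2 - 2s - 5

Using the Lagrange interpolation formula with nodes -2, -1, 1, 4:
  L_0(s) = (s + 1)(s - 1)(s - 4) / -18
  L_1(s) = (s + 2)(s - 1)(s - 4) / 10
  L_2(s) = (s + 2)(s + 1)(s - 4) / -18
  L_3(s) = (s + 2)(s + 1)(s - 1) / 90
Then h(s) = -17·L_0(s) - 2·L_1(s) + 4·L_2(s) + 403·L_3(s).
Expanding and collecting terms gives h(s) = 5s^3 + 6s^2 - 2s - 5.
Check: h(1) = 4. ✓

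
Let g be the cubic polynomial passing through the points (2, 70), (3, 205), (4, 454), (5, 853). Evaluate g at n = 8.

Write g(n) = an^3 + bn^2 + cn + d. Substituting each data point gives a linear system:
  8a + 4b + 2c + d = 70
  27a + 9b + 3c + d = 205
  64a + 16b + 4c + d = 454
  125a + 25b + 5c + d = 853
Solving the system yields a = 6, b = 3, c = 6, d = -2.
So g(n) = 6n^3 + 3n^2 + 6n - 2.
Then g(8) = 3310.

3310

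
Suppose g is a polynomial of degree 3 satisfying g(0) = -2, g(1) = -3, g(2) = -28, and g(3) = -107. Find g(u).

Write g(u) = au^3 + bu^2 + cu + d. Substituting each data point gives a linear system:
  d = -2
  a + b + c + d = -3
  8a + 4b + 2c + d = -28
  27a + 9b + 3c + d = -107
Solving the system yields a = -5, b = 3, c = 1, d = -2.
So g(u) = -5u³ + 3u² + u - 2.
Check: g(2) = -28. ✓

g(u) = -5u^3 + 3u^2 + u - 2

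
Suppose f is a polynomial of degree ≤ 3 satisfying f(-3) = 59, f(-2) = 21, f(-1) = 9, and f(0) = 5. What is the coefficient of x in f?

Write f(x) = ax^3 + bx^2 + cx + d. Substituting each data point gives a linear system:
  -27a + 9b - 3c + d = 59
  -8a + 4b - 2c + d = 21
  -a + b - c + d = 9
  d = 5
Solving the system yields a = -3, b = -5, c = -6, d = 5.
So f(x) = -3x^3 - 5x^2 - 6x + 5.
The coefficient of x is -6.

-6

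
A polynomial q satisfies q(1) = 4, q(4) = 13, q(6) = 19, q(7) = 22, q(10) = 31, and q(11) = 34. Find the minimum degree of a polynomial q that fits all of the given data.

1

Divided differences on the nodes 1, 4, 6, 7, 10, 11:
  order 0: 4  13  19  22  31  34
  order 1: 3  3  3  3  3
  order 2: 0  0  0  0
  order 3: 0  0  0
  order 4: 0  0
  order 5: 0
The order-1 divided differences are all 3 (nonzero) and every higher order vanishes, so the data lies on a polynomial of degree exactly 1.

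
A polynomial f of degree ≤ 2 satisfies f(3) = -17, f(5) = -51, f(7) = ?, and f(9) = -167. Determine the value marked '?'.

The 3 known points determine the degree-2 polynomial uniquely.
Write f(x) = ax^2 + bx + c. Substituting each data point gives a linear system:
  9a + 3b + c = -17
  25a + 5b + c = -51
  81a + 9b + c = -167
Solving the system yields a = -2, b = -1, c = 4.
So f(x) = -2x² - x + 4.
Then f(7) = -101.

-101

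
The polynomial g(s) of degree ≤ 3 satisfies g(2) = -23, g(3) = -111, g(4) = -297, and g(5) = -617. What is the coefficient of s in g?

1

Write g(s) = as^3 + bs^2 + cs + d. Substituting each data point gives a linear system:
  8a + 4b + 2c + d = -23
  27a + 9b + 3c + d = -111
  64a + 16b + 4c + d = -297
  125a + 25b + 5c + d = -617
Solving the system yields a = -6, b = 5, c = 1, d = 3.
So g(s) = -6s³ + 5s² + s + 3.
The coefficient of s is 1.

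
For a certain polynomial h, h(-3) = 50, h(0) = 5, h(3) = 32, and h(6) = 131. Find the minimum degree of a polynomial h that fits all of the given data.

2

Forward differences of the values at s = -3, 0, 3, 6:
  h  : 50  5  32  131
  Δ  : -45  27  99
  Δ^2: 72  72
  Δ^3: 0
The second differences are constant (72) and nonzero, while all higher differences vanish, so the minimal degree is 2.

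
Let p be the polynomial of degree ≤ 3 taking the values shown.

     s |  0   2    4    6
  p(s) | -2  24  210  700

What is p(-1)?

0

Write p(s) = as^3 + bs^2 + cs + d. Substituting each data point gives a linear system:
  d = -2
  8a + 4b + 2c + d = 24
  64a + 16b + 4c + d = 210
  216a + 36b + 6c + d = 700
Solving the system yields a = 3, b = 2, c = -3, d = -2.
So p(s) = 3s^3 + 2s^2 - 3s - 2.
Then p(-1) = 0.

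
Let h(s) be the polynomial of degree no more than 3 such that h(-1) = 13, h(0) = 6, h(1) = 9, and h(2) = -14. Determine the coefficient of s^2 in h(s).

Write h(s) = as^3 + bs^2 + cs + d. Substituting each data point gives a linear system:
  -a + b - c + d = 13
  d = 6
  a + b + c + d = 9
  8a + 4b + 2c + d = -14
Solving the system yields a = -6, b = 5, c = 4, d = 6.
So h(s) = -6s^3 + 5s^2 + 4s + 6.
The coefficient of s^2 is 5.

5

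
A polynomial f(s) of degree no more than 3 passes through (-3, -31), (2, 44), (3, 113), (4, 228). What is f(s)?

f(s) = 2s^3 + 5s^2 + 6s - 4

Using the Lagrange interpolation formula with nodes -3, 2, 3, 4:
  L_0(s) = (s - 2)(s - 3)(s - 4) / -210
  L_1(s) = (s + 3)(s - 3)(s - 4) / 10
  L_2(s) = (s + 3)(s - 2)(s - 4) / -6
  L_3(s) = (s + 3)(s - 2)(s - 3) / 14
Then f(s) = -31·L_0(s) + 44·L_1(s) + 113·L_2(s) + 228·L_3(s).
Expanding and collecting terms gives f(s) = 2s³ + 5s² + 6s - 4.
Check: f(3) = 113. ✓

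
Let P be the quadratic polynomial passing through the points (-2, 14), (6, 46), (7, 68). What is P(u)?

Write P(u) = au^2 + bu + c. Substituting each data point gives a linear system:
  4a - 2b + c = 14
  36a + 6b + c = 46
  49a + 7b + c = 68
Solving the system yields a = 2, b = -4, c = -2.
So P(u) = 2u^2 - 4u - 2.
Check: P(6) = 46. ✓

P(u) = 2u^2 - 4u - 2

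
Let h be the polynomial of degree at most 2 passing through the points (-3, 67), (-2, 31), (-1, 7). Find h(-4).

Forward differences of the values at n = -3, -2, -1:
  h  : 67  31  7
  Δ  : -36  -24
  Δ^2: 12
The second differences are constant, confirming degree 2.
Interpolating (Newton forward form) and evaluating at n = -4 gives h(-4) = 115.

115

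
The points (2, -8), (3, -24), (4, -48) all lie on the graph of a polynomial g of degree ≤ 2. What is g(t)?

g(t) = -4t^2 + 4t

Using the Lagrange interpolation formula with nodes 2, 3, 4:
  L_0(t) = (t - 3)(t - 4) / 2
  L_1(t) = (t - 2)(t - 4) / -1
  L_2(t) = (t - 2)(t - 3) / 2
Then g(t) = -8·L_0(t) - 24·L_1(t) - 48·L_2(t).
Expanding and collecting terms gives g(t) = -4t² + 4t.
Check: g(2) = -8. ✓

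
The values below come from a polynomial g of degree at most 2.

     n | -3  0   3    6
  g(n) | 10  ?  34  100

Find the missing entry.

4

The 3 known points determine the degree-2 polynomial uniquely.
Write g(n) = an^2 + bn + c. Substituting each data point gives a linear system:
  9a - 3b + c = 10
  9a + 3b + c = 34
  36a + 6b + c = 100
Solving the system yields a = 2, b = 4, c = 4.
So g(n) = 2n^2 + 4n + 4.
Then g(0) = 4.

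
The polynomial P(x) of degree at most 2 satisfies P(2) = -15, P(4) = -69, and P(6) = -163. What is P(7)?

-225

Write P(x) = ax^2 + bx + c. Substituting each data point gives a linear system:
  4a + 2b + c = -15
  16a + 4b + c = -69
  36a + 6b + c = -163
Solving the system yields a = -5, b = 3, c = -1.
So P(x) = -5x^2 + 3x - 1.
Then P(7) = -225.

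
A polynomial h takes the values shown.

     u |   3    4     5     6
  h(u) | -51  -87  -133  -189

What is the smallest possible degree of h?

Forward differences of the values at u = 3, 4, 5, 6:
  h  : -51  -87  -133  -189
  Δ  : -36  -46  -56
  Δ^2: -10  -10
  Δ^3: 0
The second differences are constant (-10) and nonzero, while all higher differences vanish, so the minimal degree is 2.

2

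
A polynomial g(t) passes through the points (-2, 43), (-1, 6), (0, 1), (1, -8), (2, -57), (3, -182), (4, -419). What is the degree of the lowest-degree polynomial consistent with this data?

Forward differences of the values at t = -2, -1, 0, 1, 2, 3, 4:
  g  : 43  6  1  -8  -57  -182  -419
  Δ  : -37  -5  -9  -49  -125  -237
  Δ^2: 32  -4  -40  -76  -112
  Δ^3: -36  -36  -36  -36
  Δ^4: 0  0  0
  Δ^5: 0  0
  Δ^6: 0
The third differences are constant (-36) and nonzero, while all higher differences vanish, so the minimal degree is 3.

3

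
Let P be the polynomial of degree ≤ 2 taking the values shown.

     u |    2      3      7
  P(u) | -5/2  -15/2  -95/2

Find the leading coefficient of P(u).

-1

Write P(u) = au^2 + bu + c. Substituting each data point gives a linear system:
  4a + 2b + c = -5/2
  9a + 3b + c = -15/2
  49a + 7b + c = -95/2
Solving the system yields a = -1, b = 0, c = 3/2.
So P(u) = -u^2 + 3/2.
The leading coefficient is -1.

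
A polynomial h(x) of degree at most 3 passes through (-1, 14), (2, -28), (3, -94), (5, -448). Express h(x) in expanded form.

Using the Lagrange interpolation formula with nodes -1, 2, 3, 5:
  L_0(x) = (x - 2)(x - 3)(x - 5) / -72
  L_1(x) = (x + 1)(x - 3)(x - 5) / 9
  L_2(x) = (x + 1)(x - 2)(x - 5) / -8
  L_3(x) = (x + 1)(x - 2)(x - 3) / 36
Then h(x) = 14·L_0(x) - 28·L_1(x) - 94·L_2(x) - 448·L_3(x).
Expanding and collecting terms gives h(x) = -4x^3 + 3x^2 - 5x + 2.
Check: h(-1) = 14. ✓

h(x) = -4x^3 + 3x^2 - 5x + 2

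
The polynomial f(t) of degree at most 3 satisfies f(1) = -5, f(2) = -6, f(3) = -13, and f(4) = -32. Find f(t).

Write f(t) = at^3 + bt^2 + ct + d. Substituting each data point gives a linear system:
  a + b + c + d = -5
  8a + 4b + 2c + d = -6
  27a + 9b + 3c + d = -13
  64a + 16b + 4c + d = -32
Solving the system yields a = -1, b = 3, c = -3, d = -4.
So f(t) = -t³ + 3t² - 3t - 4.
Check: f(1) = -5. ✓

f(t) = -t^3 + 3t^2 - 3t - 4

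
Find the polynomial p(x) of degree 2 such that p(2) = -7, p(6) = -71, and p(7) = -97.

Write p(x) = ax^2 + bx + c. Substituting each data point gives a linear system:
  4a + 2b + c = -7
  36a + 6b + c = -71
  49a + 7b + c = -97
Solving the system yields a = -2, b = 0, c = 1.
So p(x) = -2x^2 + 1.
Check: p(7) = -97. ✓

p(x) = -2x^2 + 1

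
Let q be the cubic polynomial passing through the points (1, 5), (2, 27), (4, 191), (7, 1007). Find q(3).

Write q(s) = as^3 + bs^2 + cs + d. Substituting each data point gives a linear system:
  a + b + c + d = 5
  8a + 4b + 2c + d = 27
  64a + 16b + 4c + d = 191
  343a + 49b + 7c + d = 1007
Solving the system yields a = 3, b = -1, c = 4, d = -1.
So q(s) = 3s³ - s² + 4s - 1.
Then q(3) = 83.

83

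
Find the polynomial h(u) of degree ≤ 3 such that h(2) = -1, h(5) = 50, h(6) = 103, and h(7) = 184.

Using the Lagrange interpolation formula with nodes 2, 5, 6, 7:
  L_0(u) = (u - 5)(u - 6)(u - 7) / -60
  L_1(u) = (u - 2)(u - 6)(u - 7) / 6
  L_2(u) = (u - 2)(u - 5)(u - 7) / -4
  L_3(u) = (u - 2)(u - 5)(u - 6) / 10
Then h(u) = -1·L_0(u) + 50·L_1(u) + 103·L_2(u) + 184·L_3(u).
Expanding and collecting terms gives h(u) = u^3 - 4u^2 + 6u - 5.
Check: h(7) = 184. ✓

h(u) = u^3 - 4u^2 + 6u - 5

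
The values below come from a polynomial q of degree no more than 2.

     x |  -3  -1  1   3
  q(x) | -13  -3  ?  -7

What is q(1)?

The 3 known points determine the degree-2 polynomial uniquely.
Write q(x) = ax^2 + bx + c. Substituting each data point gives a linear system:
  9a - 3b + c = -13
  a - b + c = -3
  9a + 3b + c = -7
Solving the system yields a = -1, b = 1, c = -1.
So q(x) = -x^2 + x - 1.
Then q(1) = -1.

-1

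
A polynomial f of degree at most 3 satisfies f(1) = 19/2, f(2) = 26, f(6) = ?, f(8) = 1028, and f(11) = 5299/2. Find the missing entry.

442

The 4 known points determine the degree-3 polynomial uniquely.
Write f(t) = at^3 + bt^2 + ct + d. Substituting each data point gives a linear system:
  a + b + c + d = 19/2
  8a + 4b + 2c + d = 26
  512a + 64b + 8c + d = 1028
  1331a + 121b + 11c + d = 5299/2
Solving the system yields a = 2, b = -1/2, c = 4, d = 4.
So f(t) = 2t^3 - (1/2)t^2 + 4t + 4.
Then f(6) = 442.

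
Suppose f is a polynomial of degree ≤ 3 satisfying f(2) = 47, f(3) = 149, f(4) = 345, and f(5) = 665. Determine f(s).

Write f(s) = as^3 + bs^2 + cs + d. Substituting each data point gives a linear system:
  8a + 4b + 2c + d = 47
  27a + 9b + 3c + d = 149
  64a + 16b + 4c + d = 345
  125a + 25b + 5c + d = 665
Solving the system yields a = 5, b = 2, c = -3, d = 5.
So f(s) = 5s^3 + 2s^2 - 3s + 5.
Check: f(3) = 149. ✓

f(s) = 5s^3 + 2s^2 - 3s + 5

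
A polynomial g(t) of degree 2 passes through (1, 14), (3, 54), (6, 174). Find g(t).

Write g(t) = at^2 + bt + c. Substituting each data point gives a linear system:
  a + b + c = 14
  9a + 3b + c = 54
  36a + 6b + c = 174
Solving the system yields a = 4, b = 4, c = 6.
So g(t) = 4t^2 + 4t + 6.
Check: g(3) = 54. ✓

g(t) = 4t^2 + 4t + 6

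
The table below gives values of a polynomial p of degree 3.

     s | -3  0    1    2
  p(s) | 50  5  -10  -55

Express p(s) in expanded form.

Write p(s) = as^3 + bs^2 + cs + d. Substituting each data point gives a linear system:
  -27a + 9b - 3c + d = 50
  d = 5
  a + b + c + d = -10
  8a + 4b + 2c + d = -55
Solving the system yields a = -3, b = -6, c = -6, d = 5.
So p(s) = -3s^3 - 6s^2 - 6s + 5.
Check: p(2) = -55. ✓

p(s) = -3s^3 - 6s^2 - 6s + 5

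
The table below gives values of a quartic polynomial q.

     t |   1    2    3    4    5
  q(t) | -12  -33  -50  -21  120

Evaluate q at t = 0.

-5

Write q(t) = at^4 + bt^3 + ct^2 + dt + e. Substituting each data point gives a linear system:
  a + b + c + d + e = -12
  16a + 8b + 4c + 2d + e = -33
  81a + 27b + 9c + 3d + e = -50
  256a + 64b + 16c + 4d + e = -21
  625a + 125b + 25c + 5d + e = 120
Solving the system yields a = 1, b = -3, c = -5, d = 0, e = -5.
So q(t) = t^4 - 3t^3 - 5t^2 - 5.
Then q(0) = -5.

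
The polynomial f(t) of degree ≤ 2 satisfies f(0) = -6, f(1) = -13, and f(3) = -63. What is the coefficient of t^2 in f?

-6

Write f(t) = at^2 + bt + c. Substituting each data point gives a linear system:
  c = -6
  a + b + c = -13
  9a + 3b + c = -63
Solving the system yields a = -6, b = -1, c = -6.
So f(t) = -6t^2 - t - 6.
The leading coefficient is -6.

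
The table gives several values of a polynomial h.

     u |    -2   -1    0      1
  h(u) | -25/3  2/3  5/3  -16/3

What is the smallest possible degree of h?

Forward differences of the values at u = -2, -1, 0, 1:
  h  : -25/3  2/3  5/3  -16/3
  Δ  : 9  1  -7
  Δ^2: -8  -8
  Δ^3: 0
The second differences are constant (-8) and nonzero, while all higher differences vanish, so the minimal degree is 2.

2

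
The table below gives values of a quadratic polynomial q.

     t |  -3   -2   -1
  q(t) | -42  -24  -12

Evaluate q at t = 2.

Write q(t) = at^2 + bt + c. Substituting each data point gives a linear system:
  9a - 3b + c = -42
  4a - 2b + c = -24
  a - b + c = -12
Solving the system yields a = -3, b = 3, c = -6.
So q(t) = -3t^2 + 3t - 6.
Then q(2) = -12.

-12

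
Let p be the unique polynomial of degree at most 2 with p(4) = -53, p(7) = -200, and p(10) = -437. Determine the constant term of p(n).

3

Write p(n) = an^2 + bn + c. Substituting each data point gives a linear system:
  16a + 4b + c = -53
  49a + 7b + c = -200
  100a + 10b + c = -437
Solving the system yields a = -5, b = 6, c = 3.
So p(n) = -5n^2 + 6n + 3.
The constant term is 3.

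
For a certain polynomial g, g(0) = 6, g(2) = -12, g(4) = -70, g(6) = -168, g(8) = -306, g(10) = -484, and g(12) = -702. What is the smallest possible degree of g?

2

Forward differences of the values at t = 0, 2, 4, 6, 8, 10, 12:
  g  : 6  -12  -70  -168  -306  -484  -702
  Δ  : -18  -58  -98  -138  -178  -218
  Δ^2: -40  -40  -40  -40  -40
  Δ^3: 0  0  0  0
  Δ^4: 0  0  0
  Δ^5: 0  0
  Δ^6: 0
The second differences are constant (-40) and nonzero, while all higher differences vanish, so the minimal degree is 2.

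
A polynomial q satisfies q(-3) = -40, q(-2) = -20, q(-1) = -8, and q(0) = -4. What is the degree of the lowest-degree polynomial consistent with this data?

Forward differences of the values at n = -3, -2, -1, 0:
  q  : -40  -20  -8  -4
  Δ  : 20  12  4
  Δ^2: -8  -8
  Δ^3: 0
The second differences are constant (-8) and nonzero, while all higher differences vanish, so the minimal degree is 2.

2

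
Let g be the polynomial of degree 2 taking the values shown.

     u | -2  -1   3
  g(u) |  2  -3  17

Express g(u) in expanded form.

Write g(u) = au^2 + bu + c. Substituting each data point gives a linear system:
  4a - 2b + c = 2
  a - b + c = -3
  9a + 3b + c = 17
Solving the system yields a = 2, b = 1, c = -4.
So g(u) = 2u^2 + u - 4.
Check: g(3) = 17. ✓

g(u) = 2u^2 + u - 4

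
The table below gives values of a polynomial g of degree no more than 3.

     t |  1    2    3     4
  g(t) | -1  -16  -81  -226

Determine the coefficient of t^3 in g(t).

Write g(t) = at^3 + bt^2 + ct + d. Substituting each data point gives a linear system:
  a + b + c + d = -1
  8a + 4b + 2c + d = -16
  27a + 9b + 3c + d = -81
  64a + 16b + 4c + d = -226
Solving the system yields a = -5, b = 5, c = 5, d = -6.
So g(t) = -5t^3 + 5t^2 + 5t - 6.
The leading coefficient is -5.

-5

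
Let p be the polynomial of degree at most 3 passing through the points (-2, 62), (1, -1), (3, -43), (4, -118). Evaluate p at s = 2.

-10

Write p(s) = as^3 + bs^2 + cs + d. Substituting each data point gives a linear system:
  -8a + 4b - 2c + d = 62
  a + b + c + d = -1
  27a + 9b + 3c + d = -43
  64a + 16b + 4c + d = -118
Solving the system yields a = -3, b = 6, c = -6, d = 2.
So p(s) = -3s^3 + 6s^2 - 6s + 2.
Then p(2) = -10.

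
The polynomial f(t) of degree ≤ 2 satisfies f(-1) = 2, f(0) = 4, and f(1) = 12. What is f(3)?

Forward differences of the values at t = -1, 0, 1:
  f  : 2  4  12
  Δ  : 2  8
  Δ^2: 6
The second differences are constant, confirming degree 2.
Interpolating (Newton forward form) and evaluating at t = 3 gives f(3) = 46.

46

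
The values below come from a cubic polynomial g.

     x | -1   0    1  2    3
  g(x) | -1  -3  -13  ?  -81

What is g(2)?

-37

On equispaced nodes a degree-3 polynomial has vanishing fourth forward difference, so
  g(-1) - 4·g(0) + 6·g(1) - 4·g(2) + g(3) = 0.
Substituting the known values and solving for g(2):
  -4·g(2) = 148
  g(2) = -37.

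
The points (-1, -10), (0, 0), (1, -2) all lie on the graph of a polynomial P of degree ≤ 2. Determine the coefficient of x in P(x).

Write P(x) = ax^2 + bx + c. Substituting each data point gives a linear system:
  a - b + c = -10
  c = 0
  a + b + c = -2
Solving the system yields a = -6, b = 4, c = 0.
So P(x) = -6x^2 + 4x.
The coefficient of x is 4.

4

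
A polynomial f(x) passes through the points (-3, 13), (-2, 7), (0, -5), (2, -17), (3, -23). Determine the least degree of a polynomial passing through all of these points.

Divided differences on the nodes -3, -2, 0, 2, 3:
  order 0: 13  7  -5  -17  -23
  order 1: -6  -6  -6  -6
  order 2: 0  0  0
  order 3: 0  0
  order 4: 0
The order-1 divided differences are all -6 (nonzero) and every higher order vanishes, so the data lies on a polynomial of degree exactly 1.

1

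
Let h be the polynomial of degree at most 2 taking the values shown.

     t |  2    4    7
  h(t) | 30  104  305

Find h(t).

Write h(t) = at^2 + bt + c. Substituting each data point gives a linear system:
  4a + 2b + c = 30
  16a + 4b + c = 104
  49a + 7b + c = 305
Solving the system yields a = 6, b = 1, c = 4.
So h(t) = 6t² + t + 4.
Check: h(2) = 30. ✓

h(t) = 6t^2 + t + 4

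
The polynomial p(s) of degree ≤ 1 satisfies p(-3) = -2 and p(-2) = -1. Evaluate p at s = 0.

Using the Lagrange interpolation formula with nodes -3, -2:
  L_0(s) = (s + 2) / -1
  L_1(s) = (s + 3) / 1
Then p(s) = -2·L_0(s) - 1·L_1(s).
Expanding and collecting terms gives p(s) = s + 1.
Evaluating at s = 0: p(0) = 1.

1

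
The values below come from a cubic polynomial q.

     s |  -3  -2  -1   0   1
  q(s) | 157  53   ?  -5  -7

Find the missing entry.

On equispaced nodes a degree-3 polynomial has vanishing fourth forward difference, so
  q(-3) - 4·q(-2) + 6·q(-1) - 4·q(0) + q(1) = 0.
Substituting the known values and solving for q(-1):
  6·q(-1) = 42
  q(-1) = 7.

7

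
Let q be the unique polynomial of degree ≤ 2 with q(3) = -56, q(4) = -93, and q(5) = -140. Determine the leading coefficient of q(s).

-5

Write q(s) = as^2 + bs + c. Substituting each data point gives a linear system:
  9a + 3b + c = -56
  16a + 4b + c = -93
  25a + 5b + c = -140
Solving the system yields a = -5, b = -2, c = -5.
So q(s) = -5s^2 - 2s - 5.
The leading coefficient is -5.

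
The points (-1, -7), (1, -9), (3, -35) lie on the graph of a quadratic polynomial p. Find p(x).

p(x) = -3x^2 - x - 5

Write p(x) = ax^2 + bx + c. Substituting each data point gives a linear system:
  a - b + c = -7
  a + b + c = -9
  9a + 3b + c = -35
Solving the system yields a = -3, b = -1, c = -5.
So p(x) = -3x² - x - 5.
Check: p(-1) = -7. ✓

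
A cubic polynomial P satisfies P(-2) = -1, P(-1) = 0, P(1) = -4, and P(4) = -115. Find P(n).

P(n) = -n^3 - 3n^2 - n + 1

Write P(n) = an^3 + bn^2 + cn + d. Substituting each data point gives a linear system:
  -8a + 4b - 2c + d = -1
  -a + b - c + d = 0
  a + b + c + d = -4
  64a + 16b + 4c + d = -115
Solving the system yields a = -1, b = -3, c = -1, d = 1.
So P(n) = -n³ - 3n² - n + 1.
Check: P(1) = -4. ✓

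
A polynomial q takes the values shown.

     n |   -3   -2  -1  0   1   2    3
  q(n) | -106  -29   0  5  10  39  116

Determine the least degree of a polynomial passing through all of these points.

Forward differences of the values at n = -3, -2, -1, 0, 1, 2, 3:
  q  : -106  -29  0  5  10  39  116
  Δ  : 77  29  5  5  29  77
  Δ^2: -48  -24  0  24  48
  Δ^3: 24  24  24  24
  Δ^4: 0  0  0
  Δ^5: 0  0
  Δ^6: 0
The third differences are constant (24) and nonzero, while all higher differences vanish, so the minimal degree is 3.

3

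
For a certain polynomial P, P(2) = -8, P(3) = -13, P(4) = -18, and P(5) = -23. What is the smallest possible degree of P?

Forward differences of the values at x = 2, 3, 4, 5:
  P  : -8  -13  -18  -23
  Δ  : -5  -5  -5
  Δ^2: 0  0
  Δ^3: 0
The first differences are constant (-5) and nonzero, while all higher differences vanish, so the minimal degree is 1.

1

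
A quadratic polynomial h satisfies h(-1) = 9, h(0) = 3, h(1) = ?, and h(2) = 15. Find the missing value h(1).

On equispaced nodes a degree-2 polynomial has vanishing third forward difference, so
  - h(-1) + 3·h(0) - 3·h(1) + h(2) = 0.
Substituting the known values and solving for h(1):
  -3·h(1) = -15
  h(1) = 5.

5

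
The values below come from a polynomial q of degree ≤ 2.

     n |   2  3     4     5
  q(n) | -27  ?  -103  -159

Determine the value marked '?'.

-59

On equispaced nodes a degree-2 polynomial has vanishing third forward difference, so
  - q(2) + 3·q(3) - 3·q(4) + q(5) = 0.
Substituting the known values and solving for q(3):
  3·q(3) = -177
  q(3) = -59.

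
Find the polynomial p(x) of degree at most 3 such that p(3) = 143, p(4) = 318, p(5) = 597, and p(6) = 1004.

Write p(x) = ax^3 + bx^2 + cx + d. Substituting each data point gives a linear system:
  27a + 9b + 3c + d = 143
  64a + 16b + 4c + d = 318
  125a + 25b + 5c + d = 597
  216a + 36b + 6c + d = 1004
Solving the system yields a = 4, b = 4, c = -1, d = 2.
So p(x) = 4x^3 + 4x^2 - x + 2.
Check: p(4) = 318. ✓

p(x) = 4x^3 + 4x^2 - x + 2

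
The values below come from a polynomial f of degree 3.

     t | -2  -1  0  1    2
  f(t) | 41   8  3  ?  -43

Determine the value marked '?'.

-4

The 4 known points determine the degree-3 polynomial uniquely.
Write f(t) = at^3 + bt^2 + ct + d. Substituting each data point gives a linear system:
  -8a + 4b - 2c + d = 41
  -a + b - c + d = 8
  d = 3
  8a + 4b + 2c + d = -43
Solving the system yields a = -5, b = -1, c = -1, d = 3.
So f(t) = -5t^3 - t^2 - t + 3.
Then f(1) = -4.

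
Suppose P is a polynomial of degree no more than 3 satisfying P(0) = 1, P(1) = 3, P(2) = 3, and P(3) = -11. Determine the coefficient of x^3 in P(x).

Write P(x) = ax^3 + bx^2 + cx + d. Substituting each data point gives a linear system:
  d = 1
  a + b + c + d = 3
  8a + 4b + 2c + d = 3
  27a + 9b + 3c + d = -11
Solving the system yields a = -2, b = 5, c = -1, d = 1.
So P(x) = -2x^3 + 5x^2 - x + 1.
The leading coefficient is -2.

-2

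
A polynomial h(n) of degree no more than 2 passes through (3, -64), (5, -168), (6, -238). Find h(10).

-638

Write h(n) = an^2 + bn + c. Substituting each data point gives a linear system:
  9a + 3b + c = -64
  25a + 5b + c = -168
  36a + 6b + c = -238
Solving the system yields a = -6, b = -4, c = 2.
So h(n) = -6n^2 - 4n + 2.
Then h(10) = -638.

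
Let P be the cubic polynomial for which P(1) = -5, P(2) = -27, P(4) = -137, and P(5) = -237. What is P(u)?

P(u) = -u^3 - 4u^2 - 3u + 3

Write P(u) = au^3 + bu^2 + cu + d. Substituting each data point gives a linear system:
  a + b + c + d = -5
  8a + 4b + 2c + d = -27
  64a + 16b + 4c + d = -137
  125a + 25b + 5c + d = -237
Solving the system yields a = -1, b = -4, c = -3, d = 3.
So P(u) = -u^3 - 4u^2 - 3u + 3.
Check: P(1) = -5. ✓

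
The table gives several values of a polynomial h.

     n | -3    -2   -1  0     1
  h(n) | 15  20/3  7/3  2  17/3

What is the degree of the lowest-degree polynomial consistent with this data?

2

Forward differences of the values at n = -3, -2, -1, 0, 1:
  h  : 15  20/3  7/3  2  17/3
  Δ  : -25/3  -13/3  -1/3  11/3
  Δ^2: 4  4  4
  Δ^3: 0  0
  Δ^4: 0
The second differences are constant (4) and nonzero, while all higher differences vanish, so the minimal degree is 2.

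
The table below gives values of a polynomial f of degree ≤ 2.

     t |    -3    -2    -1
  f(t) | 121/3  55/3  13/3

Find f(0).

-5/3

Using the Lagrange interpolation formula with nodes -3, -2, -1:
  L_0(t) = (t + 2)(t + 1) / 2
  L_1(t) = (t + 3)(t + 1) / -1
  L_2(t) = (t + 3)(t + 2) / 2
Then f(t) = 121/3·L_0(t) + 55/3·L_1(t) + 13/3·L_2(t).
Expanding and collecting terms gives f(t) = 4t² - 2t - 5/3.
Evaluating at t = 0: f(0) = -5/3.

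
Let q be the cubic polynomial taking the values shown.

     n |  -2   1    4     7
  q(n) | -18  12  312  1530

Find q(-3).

-80

Forward differences of the values at n = -2, 1, 4, 7:
  q  : -18  12  312  1530
  Δ  : 30  300  1218
  Δ^2: 270  918
  Δ^3: 648
The third differences are constant, confirming degree 3.
Interpolating (Newton forward form) and evaluating at n = -3 gives q(-3) = -80.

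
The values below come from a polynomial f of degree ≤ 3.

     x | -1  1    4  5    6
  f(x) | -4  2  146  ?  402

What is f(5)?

254

The 4 known points determine the degree-3 polynomial uniquely.
Write f(x) = ax^3 + bx^2 + cx + d. Substituting each data point gives a linear system:
  -a + b - c + d = -4
  a + b + c + d = 2
  64a + 16b + 4c + d = 146
  216a + 36b + 6c + d = 402
Solving the system yields a = 1, b = 5, c = 2, d = -6.
So f(x) = x^3 + 5x^2 + 2x - 6.
Then f(5) = 254.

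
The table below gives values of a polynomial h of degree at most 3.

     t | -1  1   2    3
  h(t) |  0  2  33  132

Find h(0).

3

Using the Lagrange interpolation formula with nodes -1, 1, 2, 3:
  L_0(t) = (t - 1)(t - 2)(t - 3) / -24
  L_1(t) = (t + 1)(t - 2)(t - 3) / 4
  L_2(t) = (t + 1)(t - 1)(t - 3) / -3
  L_3(t) = (t + 1)(t - 1)(t - 2) / 8
Then h(t) = 0·L_0(t) + 2·L_1(t) + 33·L_2(t) + 132·L_3(t).
Expanding and collecting terms gives h(t) = 6t³ - 2t² - 5t + 3.
Evaluating at t = 0: h(0) = 3.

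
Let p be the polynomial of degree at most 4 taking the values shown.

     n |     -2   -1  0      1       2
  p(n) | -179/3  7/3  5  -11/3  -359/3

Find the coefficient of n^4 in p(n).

-6

Write p(n) = an^4 + bn^3 + cn^2 + dn + e. Substituting each data point gives a linear system:
  16a - 8b + 4c - 2d + e = -179/3
  a - b + c - d + e = 7/3
  e = 5
  a + b + c + d + e = -11/3
  16a + 8b + 4c + 2d + e = -359/3
Solving the system yields a = -6, b = -4, c = 1/3, d = 1, e = 5.
So p(n) = -6n^4 - 4n^3 + (1/3)n^2 + n + 5.
The leading coefficient is -6.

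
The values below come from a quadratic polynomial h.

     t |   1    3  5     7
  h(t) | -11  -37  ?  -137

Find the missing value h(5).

-79

The 3 known points determine the degree-2 polynomial uniquely.
Write h(t) = at^2 + bt + c. Substituting each data point gives a linear system:
  a + b + c = -11
  9a + 3b + c = -37
  49a + 7b + c = -137
Solving the system yields a = -2, b = -5, c = -4.
So h(t) = -2t^2 - 5t - 4.
Then h(5) = -79.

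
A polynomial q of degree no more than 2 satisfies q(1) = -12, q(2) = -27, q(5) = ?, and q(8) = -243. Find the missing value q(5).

The 3 known points determine the degree-2 polynomial uniquely.
Write q(s) = as^2 + bs + c. Substituting each data point gives a linear system:
  a + b + c = -12
  4a + 2b + c = -27
  64a + 8b + c = -243
Solving the system yields a = -3, b = -6, c = -3.
So q(s) = -3s^2 - 6s - 3.
Then q(5) = -108.

-108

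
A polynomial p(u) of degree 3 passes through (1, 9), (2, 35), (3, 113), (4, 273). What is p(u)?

Write p(u) = au^3 + bu^2 + cu + d. Substituting each data point gives a linear system:
  a + b + c + d = 9
  8a + 4b + 2c + d = 35
  27a + 9b + 3c + d = 113
  64a + 16b + 4c + d = 273
Solving the system yields a = 5, b = -4, c = 3, d = 5.
So p(u) = 5u^3 - 4u^2 + 3u + 5.
Check: p(4) = 273. ✓

p(u) = 5u^3 - 4u^2 + 3u + 5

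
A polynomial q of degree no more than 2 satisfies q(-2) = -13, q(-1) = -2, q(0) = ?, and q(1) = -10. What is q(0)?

On equispaced nodes a degree-2 polynomial has vanishing third forward difference, so
  - q(-2) + 3·q(-1) - 3·q(0) + q(1) = 0.
Substituting the known values and solving for q(0):
  -3·q(0) = 3
  q(0) = -1.

-1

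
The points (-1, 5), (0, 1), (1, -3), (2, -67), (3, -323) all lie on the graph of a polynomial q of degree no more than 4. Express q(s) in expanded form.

Write q(s) = as^4 + bs^3 + cs^2 + ds + e. Substituting each data point gives a linear system:
  a - b + c - d + e = 5
  e = 1
  a + b + c + d + e = -3
  16a + 8b + 4c + 2d + e = -67
  81a + 27b + 9c + 3d + e = -323
Solving the system yields a = -3, b = -4, c = 3, d = 0, e = 1.
So q(s) = -3s^4 - 4s^3 + 3s^2 + 1.
Check: q(2) = -67. ✓

q(s) = -3s^4 - 4s^3 + 3s^2 + 1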